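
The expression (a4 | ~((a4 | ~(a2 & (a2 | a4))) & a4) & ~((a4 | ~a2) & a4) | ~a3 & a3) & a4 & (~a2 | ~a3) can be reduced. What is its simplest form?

a4 & (~a2 | ~a3)

(a4 | ~((a4 | ~(a2 & (a2 | a4))) & a4) & ~((a4 | ~a2) & a4) | ~a3 & a3) & a4 & (~a2 | ~a3)
= (a4 | ~((a4 | ~a2) & a4) & ~((a4 | ~a2) & a4) | ~a3 & a3) & a4 & (~a2 | ~a3)   [absorption]
= (a4 | ~((a4 | ~a2) & a4) & ~((a4 | ~a2) & a4)) & a4 & (~a2 | ~a3)   [complement / identity]
= (a4 | ~((a4 | ~a2) & a4)) & a4 & (~a2 | ~a3)   [idempotence]
= (a4 | ~a4) & a4 & (~a2 | ~a3)   [absorption]
= a4 & (~a2 | ~a3)   [complement / identity]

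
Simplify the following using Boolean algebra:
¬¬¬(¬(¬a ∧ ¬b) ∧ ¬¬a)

¬¬¬(¬(¬a ∧ ¬b) ∧ ¬¬a)
= ¬¬(¬a ∧ ¬b ∨ ¬a)   [De Morgan]
= ¬a ∧ ¬b ∨ ¬a   [double negation]
= ¬a   [absorption]

¬a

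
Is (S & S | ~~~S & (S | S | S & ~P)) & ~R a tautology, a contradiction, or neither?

neither

(S & S | ~~~S & (S | S | S & ~P)) & ~R
= (S & S | ~S & (S | S | S & ~P)) & ~R   [double negation]
= (S & S | ~S & (S | S)) & ~R   [absorption]
= (S & S | ~S & S) & ~R   [idempotence]
= S & ~R   [distribution]
This depends on R, S, so it is not a constant.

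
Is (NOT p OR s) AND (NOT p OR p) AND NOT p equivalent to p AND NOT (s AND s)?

E1: (NOT p OR s) AND (NOT p OR p) AND NOT p
    = (NOT p OR s) AND NOT p   (complement / identity)
    = NOT p   (absorption)
E2: p AND NOT (s AND s)
    = p AND NOT s   (idempotence)
These differ: at p=0, s=0, E1 = 1 but E2 = 0.

No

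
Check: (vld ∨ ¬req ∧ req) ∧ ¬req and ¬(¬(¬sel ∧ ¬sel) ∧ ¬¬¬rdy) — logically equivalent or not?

No

E1: (vld ∨ ¬req ∧ req) ∧ ¬req
    = vld ∧ ¬req   (complement / identity)
E2: ¬(¬(¬sel ∧ ¬sel) ∧ ¬¬¬rdy)
    = ¬(¬(¬sel ∧ ¬sel) ∧ ¬rdy)   (double negation)
    = ¬(¬¬sel ∧ ¬rdy)   (idempotence)
    = ¬sel ∨ rdy   (De Morgan)
These differ: at rdy=1, req=1, sel=0, vld=0, E1 = 0 but E2 = 1.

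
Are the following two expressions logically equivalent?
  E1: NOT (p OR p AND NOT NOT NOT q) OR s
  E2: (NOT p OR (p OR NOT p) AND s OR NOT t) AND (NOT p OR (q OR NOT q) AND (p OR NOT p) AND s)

E1: NOT (p OR p AND NOT NOT NOT q) OR s
    = NOT (p OR p AND NOT q) OR s   — double negation
    = NOT p OR s   — absorption
E2: (NOT p OR (p OR NOT p) AND s OR NOT t) AND (NOT p OR (q OR NOT q) AND (p OR NOT p) AND s)
    = (NOT p OR (p OR NOT p) AND s OR NOT t) AND (NOT p OR (p OR NOT p) AND s)   — complement / identity
    = NOT p OR (p OR NOT p) AND s   — absorption
    = NOT p OR s   — complement / identity
Both reduce to NOT p OR s, so they are equivalent.

Yes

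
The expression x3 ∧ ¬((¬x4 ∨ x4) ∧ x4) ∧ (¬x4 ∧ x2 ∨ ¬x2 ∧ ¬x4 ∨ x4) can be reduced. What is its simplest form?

x3 ∧ ¬((¬x4 ∨ x4) ∧ x4) ∧ (¬x4 ∧ x2 ∨ ¬x2 ∧ ¬x4 ∨ x4)
= x3 ∧ ¬x4 ∧ (¬x4 ∧ x2 ∨ ¬x2 ∧ ¬x4 ∨ x4)   — complement / identity
= x3 ∧ ¬x4 ∧ (¬x4 ∨ x4)   — distribution
= x3 ∧ ¬x4   — complement / identity

x3 ∧ ¬x4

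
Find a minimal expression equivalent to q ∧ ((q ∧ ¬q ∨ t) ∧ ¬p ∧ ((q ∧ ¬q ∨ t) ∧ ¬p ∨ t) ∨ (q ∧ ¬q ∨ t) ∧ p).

q ∧ t

q ∧ ((q ∧ ¬q ∨ t) ∧ ¬p ∧ ((q ∧ ¬q ∨ t) ∧ ¬p ∨ t) ∨ (q ∧ ¬q ∨ t) ∧ p)
= q ∧ ((q ∧ ¬q ∨ t) ∧ ¬p ∨ (q ∧ ¬q ∨ t) ∧ p)   — absorption
= q ∧ (q ∧ ¬q ∨ t)   — distribution
= q ∧ t   — complement / identity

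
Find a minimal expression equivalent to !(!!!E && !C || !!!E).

!(!!!E && !C || !!!E)
= !!!!E   [absorption]
= !!E   [double negation]
= E   [double negation]

E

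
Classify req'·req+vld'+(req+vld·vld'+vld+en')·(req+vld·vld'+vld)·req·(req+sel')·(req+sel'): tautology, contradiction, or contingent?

contingent

req'·req+vld'+(req+vld·vld'+vld+en')·(req+vld·vld'+vld)·req·(req+sel')·(req+sel')
= req'·req+vld'+(req+vld·vld'+vld+en')·(req+vld·vld'+vld)·req·(req+sel')
= req'·req+vld'+(req+vld·vld'+vld)·req·(req+sel')
= vld'+(req+vld·vld'+vld)·req·(req+sel')
= vld'+(req+vld)·req·(req+sel')
= vld'+(req+vld)·req
= vld'+req
This depends on req, vld, so it is not a constant.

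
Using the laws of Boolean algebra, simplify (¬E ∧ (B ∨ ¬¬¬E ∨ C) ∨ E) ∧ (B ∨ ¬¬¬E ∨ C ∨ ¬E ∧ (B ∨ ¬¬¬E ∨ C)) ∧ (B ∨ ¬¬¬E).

B ∨ ¬E

(¬E ∧ (B ∨ ¬¬¬E ∨ C) ∨ E) ∧ (B ∨ ¬¬¬E ∨ C ∨ ¬E ∧ (B ∨ ¬¬¬E ∨ C)) ∧ (B ∨ ¬¬¬E)
= (E ∧ (B ∨ ¬¬¬E ∨ C) ∨ ¬E ∧ (B ∨ ¬¬¬E ∨ C)) ∧ (B ∨ ¬¬¬E)   [distribution]
= (B ∨ ¬¬¬E ∨ C) ∧ (B ∨ ¬¬¬E)   [distribution]
= B ∨ ¬¬¬E   [absorption]
= B ∨ ¬E   [double negation]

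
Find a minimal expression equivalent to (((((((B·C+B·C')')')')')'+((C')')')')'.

(((((((B·C+B·C')')')')')'+((C')')')')'
= (((((B·C+B·C')')')')'·(C')')'   — De Morgan
= ((((B')')')'·(C')')'   — distribution
= ((B')'·(C')')'   — double negation
= B'+C'   — De Morgan

B'+C'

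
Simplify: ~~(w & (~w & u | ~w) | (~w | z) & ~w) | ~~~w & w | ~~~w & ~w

~w

~~(w & (~w & u | ~w) | (~w | z) & ~w) | ~~~w & w | ~~~w & ~w
= ~~(w & (~w & u | ~w) | (~w | z) & ~w) | ~~~w
= ~~(w & (~w & u | ~w) | ~w) | ~~~w
= ~~(w & ~w | ~w) | ~~~w
= ~~~w | ~~~w
= ~~~w
= ~w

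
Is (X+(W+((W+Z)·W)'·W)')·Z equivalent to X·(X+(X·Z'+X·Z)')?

No

E1: (X+(W+((W+Z)·W)'·W)')·Z
    = (X+(W+W'·W)')·Z
    = (X+W')·Z
E2: X·(X+(X·Z'+X·Z)')
    = X·(X+X')
    = X
These differ: at W=0, X=0, Z=1, E1 = 1 but E2 = 0.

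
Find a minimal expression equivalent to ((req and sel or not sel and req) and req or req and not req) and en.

req and en

((req and sel or not sel and req) and req or req and not req) and en
= (req and req or req and not req) and en
= req and en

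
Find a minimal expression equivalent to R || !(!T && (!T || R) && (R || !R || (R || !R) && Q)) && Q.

R || T && Q

R || !(!T && (!T || R) && (R || !R || (R || !R) && Q)) && Q
= R || !(!T && (!T || R) && (R || !R)) && Q   [absorption]
= R || !(!T && (!T || R)) && Q   [complement / identity]
= R || !!T && Q   [absorption]
= R || T && Q   [double negation]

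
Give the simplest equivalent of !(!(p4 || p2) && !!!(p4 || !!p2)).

!(!(p4 || p2) && !!!(p4 || !!p2))
= !(!(p4 || p2) && !!!(p4 || p2))   — double negation
= !(!(p4 || p2) && !(p4 || p2))   — double negation
= !!(p4 || p2)   — idempotence
= p4 || p2   — double negation

p4 || p2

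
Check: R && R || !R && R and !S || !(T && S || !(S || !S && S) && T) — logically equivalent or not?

No

E1: R && R || !R && R
    = R   — distribution
E2: !S || !(T && S || !(S || !S && S) && T)
    = !S || !(T && S || !S && T)   — complement / identity
    = !S || !T   — distribution
These differ: at R=0, S=0, T=1, E1 = 0 but E2 = 1.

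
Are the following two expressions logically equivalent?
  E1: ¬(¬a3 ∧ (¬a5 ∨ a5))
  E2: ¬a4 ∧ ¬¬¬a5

E1: ¬(¬a3 ∧ (¬a5 ∨ a5))
    = ¬¬a3   — complement / identity
    = a3   — double negation
E2: ¬a4 ∧ ¬¬¬a5
    = ¬a4 ∧ ¬a5   — double negation
These differ: at a3=1, a4=1, a5=0, E1 = 1 but E2 = 0.

No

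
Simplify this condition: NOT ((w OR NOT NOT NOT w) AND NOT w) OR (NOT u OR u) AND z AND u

NOT ((w OR NOT NOT NOT w) AND NOT w) OR (NOT u OR u) AND z AND u
= NOT ((w OR NOT w) AND NOT w) OR (NOT u OR u) AND z AND u   (double negation)
= NOT ((w OR NOT w) AND NOT w) OR z AND u   (complement / identity)
= NOT NOT w OR z AND u   (complement / identity)
= w OR z AND u   (double negation)

w OR z AND u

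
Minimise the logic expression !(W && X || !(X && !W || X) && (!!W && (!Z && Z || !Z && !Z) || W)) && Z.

!(W && X || !(X && !W || X) && (!!W && (!Z && Z || !Z && !Z) || W)) && Z
= !(W && X || !X && (!!W && (!Z && Z || !Z && !Z) || W)) && Z   [absorption]
= !(W && X || !X && (!!W && !Z || W)) && Z   [distribution]
= !(W && X || !X && (W && !Z || W)) && Z   [double negation]
= !(W && X || !X && W) && Z   [absorption]
= !W && Z   [distribution]

!W && Z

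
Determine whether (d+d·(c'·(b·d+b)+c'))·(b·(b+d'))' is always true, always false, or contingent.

contingent

(d+d·(c'·(b·d+b)+c'))·(b·(b+d'))'
= (d+d·(c'·b+c'))·(b·(b+d'))'   (absorption)
= (d+d·c')·(b·(b+d'))'   (absorption)
= (d+d·c')·b'   (absorption)
= d·b'   (absorption)
This depends on b, d, so it is not a constant.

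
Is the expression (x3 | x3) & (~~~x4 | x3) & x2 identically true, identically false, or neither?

neither

(x3 | x3) & (~~~x4 | x3) & x2
= (x3 | x3) & (~x4 | x3) & x2   — double negation
= (x3 | x3 & ~x4) & x2   — distribution
= x3 & x2   — absorption
This depends on x2, x3, so it is not a constant.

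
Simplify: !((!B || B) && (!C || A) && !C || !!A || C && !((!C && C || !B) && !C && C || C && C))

C && !A

!((!B || B) && (!C || A) && !C || !!A || C && !((!C && C || !B) && !C && C || C && C))
= !((!B || B) && (!C || A) && !C || !!A || C && !(!C && C || C && C))
= !((!B || B) && !C || !!A || C && !(!C && C || C && C))
= !(!C || !!A || C && !(!C && C || C && C))
= !(!C || !!A || C && !C)
= !(!C || !!A)
= C && !A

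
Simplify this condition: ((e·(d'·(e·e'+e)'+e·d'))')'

((e·(d'·(e·e'+e)'+e·d'))')'
= e·(d'·(e·e'+e)'+e·d')   — double negation
= e·(d'·e'+e·d')   — complement / identity
= e·d'   — distribution

e·d'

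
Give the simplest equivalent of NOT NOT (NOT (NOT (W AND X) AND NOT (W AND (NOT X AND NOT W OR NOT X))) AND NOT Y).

W AND NOT Y

NOT NOT (NOT (NOT (W AND X) AND NOT (W AND (NOT X AND NOT W OR NOT X))) AND NOT Y)
= NOT NOT ((W AND X OR W AND (NOT X AND NOT W OR NOT X)) AND NOT Y)   [De Morgan]
= NOT NOT ((W AND X OR W AND NOT X) AND NOT Y)   [absorption]
= NOT NOT (W AND NOT Y)   [distribution]
= W AND NOT Y   [double negation]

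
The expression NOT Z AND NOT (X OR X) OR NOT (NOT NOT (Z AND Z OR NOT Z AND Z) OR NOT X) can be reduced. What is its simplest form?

NOT Z

NOT Z AND NOT (X OR X) OR NOT (NOT NOT (Z AND Z OR NOT Z AND Z) OR NOT X)
= NOT Z AND NOT (X OR X) OR NOT (NOT NOT Z OR NOT X)   [distribution]
= NOT Z AND NOT X OR NOT (NOT NOT Z OR NOT X)   [idempotence]
= NOT Z AND NOT X OR NOT Z AND X   [De Morgan]
= NOT Z   [distribution]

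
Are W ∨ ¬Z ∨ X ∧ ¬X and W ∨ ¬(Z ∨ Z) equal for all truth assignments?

E1: W ∨ ¬Z ∨ X ∧ ¬X
    = W ∨ ¬Z   — complement / identity
E2: W ∨ ¬(Z ∨ Z)
    = W ∨ ¬Z   — idempotence
Both reduce to W ∨ ¬Z, so they are equivalent.

Yes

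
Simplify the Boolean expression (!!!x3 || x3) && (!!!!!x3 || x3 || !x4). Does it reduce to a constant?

(!!!x3 || x3) && (!!!!!x3 || x3 || !x4)
= (!!!x3 || x3) && (!!!x3 || x3 || !x4)   — double negation
= !!!x3 || x3   — absorption
= !x3 || x3   — double negation
= true   — complement

true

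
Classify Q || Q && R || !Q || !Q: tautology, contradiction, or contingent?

tautology

Q || Q && R || !Q || !Q
= Q || Q && R || !Q   [idempotence]
= Q || !Q   [absorption]
= true   [complement]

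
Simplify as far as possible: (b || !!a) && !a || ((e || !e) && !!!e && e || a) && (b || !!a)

b || a

(b || !!a) && !a || ((e || !e) && !!!e && e || a) && (b || !!a)
= (b || !!a) && !a || (!!!e && e || a) && (b || !!a)   (complement / identity)
= (b || !!a) && !a || (!e && e || a) && (b || !!a)   (double negation)
= (b || !!a) && !a || a && (b || !!a)   (complement / identity)
= b || !!a   (distribution)
= b || a   (double negation)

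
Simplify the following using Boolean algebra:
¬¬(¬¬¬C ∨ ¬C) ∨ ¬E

¬C ∨ ¬E

¬¬(¬¬¬C ∨ ¬C) ∨ ¬E
= ¬¬(¬C ∨ ¬C) ∨ ¬E   (double negation)
= ¬C ∨ ¬C ∨ ¬E   (double negation)
= ¬C ∨ ¬E   (idempotence)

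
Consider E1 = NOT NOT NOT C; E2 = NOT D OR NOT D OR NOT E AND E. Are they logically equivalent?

E1: NOT NOT NOT C
    = NOT C   — double negation
E2: NOT D OR NOT D OR NOT E AND E
    = NOT D OR NOT D   — complement / identity
    = NOT D   — idempotence
These differ: at C=1, D=0, E=0, E1 = 0 but E2 = 1.

No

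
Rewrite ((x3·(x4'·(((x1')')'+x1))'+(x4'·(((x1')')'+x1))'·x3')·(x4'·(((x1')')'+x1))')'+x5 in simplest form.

((x3·(x4'·(((x1')')'+x1))'+(x4'·(((x1')')'+x1))'·x3')·(x4'·(((x1')')'+x1))')'+x5
= ((x4'·(((x1')')'+x1))'·(x4'·(((x1')')'+x1))')'+x5   (distribution)
= ((x4'·(((x1')')'+x1))')'+x5   (idempotence)
= ((x4'·(x1'+x1))')'+x5   (double negation)
= ((x4')')'+x5   (complement / identity)
= x4'+x5   (double negation)

x4'+x5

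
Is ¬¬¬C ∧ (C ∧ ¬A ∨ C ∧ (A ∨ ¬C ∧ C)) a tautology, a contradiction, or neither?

contradiction

¬¬¬C ∧ (C ∧ ¬A ∨ C ∧ (A ∨ ¬C ∧ C))
= ¬C ∧ (C ∧ ¬A ∨ C ∧ (A ∨ ¬C ∧ C))
= ¬C ∧ (C ∧ ¬A ∨ C ∧ A)
= ¬C ∧ C
= False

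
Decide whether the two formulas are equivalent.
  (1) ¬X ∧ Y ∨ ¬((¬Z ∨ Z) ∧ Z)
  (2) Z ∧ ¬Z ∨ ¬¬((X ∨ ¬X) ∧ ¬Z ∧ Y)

E1: ¬X ∧ Y ∨ ¬((¬Z ∨ Z) ∧ Z)
    = ¬X ∧ Y ∨ ¬Z   — complement / identity
E2: Z ∧ ¬Z ∨ ¬¬((X ∨ ¬X) ∧ ¬Z ∧ Y)
    = Z ∧ ¬Z ∨ (X ∨ ¬X) ∧ ¬Z ∧ Y   — double negation
    = Z ∧ ¬Z ∨ ¬Z ∧ Y   — complement / identity
    = ¬Z ∧ Y   — complement / identity
These differ: at X=0, Y=0, Z=0, E1 = 1 but E2 = 0.

No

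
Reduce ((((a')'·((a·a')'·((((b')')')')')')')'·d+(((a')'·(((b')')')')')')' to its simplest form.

a'+b'

((((a')'·((a·a')'·((((b')')')')')')')'·d+(((a')'·(((b')')')')')')'
= ((((a')'·(a·a'+(((b')')')'))')'·d+(((a')'·(((b')')')')')')'   — De Morgan
= ((((a')'·(((b')')')')')'·d+(((a')'·(((b')')')')')')'   — complement / identity
= ((((a')'·(((b')')')')')')'   — absorption
= ((a'+((b')')')')'   — De Morgan
= a'+((b')')'   — double negation
= a'+b'   — double negation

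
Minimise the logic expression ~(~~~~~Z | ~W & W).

Z

~(~~~~~Z | ~W & W)
= ~(~~~Z | ~W & W)   [double negation]
= ~~~~Z   [complement / identity]
= ~~Z   [double negation]
= Z   [double negation]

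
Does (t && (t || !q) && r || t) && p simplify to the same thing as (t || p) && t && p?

E1: (t && (t || !q) && r || t) && p
    = (t && r || t) && p   — absorption
    = t && p   — absorption
E2: (t || p) && t && p
    = t && p   — absorption
Both reduce to t && p, so they are equivalent.

Yes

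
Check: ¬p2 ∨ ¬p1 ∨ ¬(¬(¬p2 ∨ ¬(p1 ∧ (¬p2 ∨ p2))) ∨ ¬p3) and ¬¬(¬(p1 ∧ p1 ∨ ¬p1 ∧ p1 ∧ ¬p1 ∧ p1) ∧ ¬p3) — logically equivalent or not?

No

E1: ¬p2 ∨ ¬p1 ∨ ¬(¬(¬p2 ∨ ¬(p1 ∧ (¬p2 ∨ p2))) ∨ ¬p3)
    = ¬p2 ∨ ¬p1 ∨ ¬(¬(¬p2 ∨ ¬p1) ∨ ¬p3)   [complement / identity]
    = ¬p2 ∨ ¬p1 ∨ (¬p2 ∨ ¬p1) ∧ p3   [De Morgan]
    = ¬p2 ∨ ¬p1   [absorption]
E2: ¬¬(¬(p1 ∧ p1 ∨ ¬p1 ∧ p1 ∧ ¬p1 ∧ p1) ∧ ¬p3)
    = ¬¬(¬(p1 ∧ p1 ∨ ¬p1 ∧ p1) ∧ ¬p3)   [idempotence]
    = ¬(p1 ∧ p1 ∨ ¬p1 ∧ p1) ∧ ¬p3   [double negation]
    = ¬p1 ∧ ¬p3   [distribution]
These differ: at p1=0, p2=0, p3=1, E1 = 1 but E2 = 0.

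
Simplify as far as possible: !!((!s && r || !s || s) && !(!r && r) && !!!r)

!!((!s && r || !s || s) && !(!r && r) && !!!r)
= !!((!s || s) && !(!r && r) && !!!r)   [absorption]
= !!((!s || s) && !(!r && r) && !r)   [double negation]
= !!(!(!r && r) && !r)   [complement / identity]
= !(!r && r || r)   [De Morgan]
= !r   [complement / identity]

!r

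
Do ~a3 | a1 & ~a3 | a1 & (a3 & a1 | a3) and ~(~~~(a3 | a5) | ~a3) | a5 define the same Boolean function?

E1: ~a3 | a1 & ~a3 | a1 & (a3 & a1 | a3)
    = ~a3 | a1 & ~a3 | a1 & a3   (absorption)
    = ~a3 | a1   (distribution)
E2: ~(~~~(a3 | a5) | ~a3) | a5
    = ~(~(a3 | a5) | ~a3) | a5   (double negation)
    = (a3 | a5) & a3 | a5   (De Morgan)
    = a3 | a5   (absorption)
These differ: at a1=0, a3=0, a5=0, E1 = 1 but E2 = 0.

No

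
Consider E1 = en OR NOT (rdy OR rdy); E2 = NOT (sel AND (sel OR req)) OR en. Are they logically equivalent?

E1: en OR NOT (rdy OR rdy)
    = en OR NOT rdy   — idempotence
E2: NOT (sel AND (sel OR req)) OR en
    = NOT sel OR en   — absorption
These differ: at en=0, rdy=0, req=1, sel=1, E1 = 1 but E2 = 0.

No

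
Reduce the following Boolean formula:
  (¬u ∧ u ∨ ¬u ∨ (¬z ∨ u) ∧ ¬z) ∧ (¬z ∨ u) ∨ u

¬z ∨ u

(¬u ∧ u ∨ ¬u ∨ (¬z ∨ u) ∧ ¬z) ∧ (¬z ∨ u) ∨ u
= (¬u ∧ u ∨ ¬u ∨ ¬z) ∧ (¬z ∨ u) ∨ u
= (¬u ∧ u ∨ ¬u) ∧ u ∨ ¬z ∨ u
= ¬u ∧ u ∨ ¬z ∨ u
= ¬z ∨ u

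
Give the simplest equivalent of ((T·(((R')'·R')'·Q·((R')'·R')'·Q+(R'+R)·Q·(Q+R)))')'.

T·Q

((T·(((R')'·R')'·Q·((R')'·R')'·Q+(R'+R)·Q·(Q+R)))')'
= ((T·(((R')'·R')'·Q+(R'+R)·Q·(Q+R)))')'   — idempotence
= ((T·((R'+R)·Q+(R'+R)·Q·(Q+R)))')'   — De Morgan
= ((T·((R'+R)·Q+(R'+R)·Q))')'   — absorption
= ((T·(R'+R)·Q)')'   — idempotence
= ((T·Q)')'   — complement / identity
= T·Q   — double negation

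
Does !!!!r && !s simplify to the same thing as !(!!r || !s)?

E1: !!!!r && !s
    = !!r && !s
    = r && !s
E2: !(!!r || !s)
    = !r && s
These differ: at r=0, s=1, E1 = 0 but E2 = 1.

No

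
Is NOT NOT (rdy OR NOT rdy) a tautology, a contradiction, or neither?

tautology

NOT NOT (rdy OR NOT rdy)
= rdy OR NOT rdy
= TRUE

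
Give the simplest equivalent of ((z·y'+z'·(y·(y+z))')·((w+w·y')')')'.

((z·y'+z'·(y·(y+z))')·((w+w·y')')')'
= ((z·y'+z'·y')·((w+w·y')')')'   (absorption)
= (y'·((w+w·y')')')'   (distribution)
= y+(w+w·y')'   (De Morgan)
= y+w'   (absorption)

y+w'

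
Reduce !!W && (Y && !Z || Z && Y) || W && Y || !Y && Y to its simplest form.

!!W && (Y && !Z || Z && Y) || W && Y || !Y && Y
= !!W && Y || W && Y || !Y && Y   [distribution]
= W && Y || W && Y || !Y && Y   [double negation]
= W && Y || !Y && Y   [idempotence]
= W && Y   [complement / identity]

W && Y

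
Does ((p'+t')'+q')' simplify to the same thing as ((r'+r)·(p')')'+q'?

E1: ((p'+t')'+q')'
    = (p'+t')·q
E2: ((r'+r)·(p')')'+q'
    = ((p')')'+q'
    = p'+q'
These differ: at p=0, q=0, r=0, t=1, E1 = 0 but E2 = 1.

No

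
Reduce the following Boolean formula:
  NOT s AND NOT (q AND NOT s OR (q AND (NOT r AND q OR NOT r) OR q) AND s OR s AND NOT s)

NOT s AND NOT (q AND NOT s OR (q AND (NOT r AND q OR NOT r) OR q) AND s OR s AND NOT s)
= NOT s AND NOT (q AND NOT s OR (q AND NOT r OR q) AND s OR s AND NOT s)   [absorption]
= NOT s AND NOT (q AND NOT s OR q AND s OR s AND NOT s)   [absorption]
= NOT s AND NOT (q AND NOT s OR q AND s)   [complement / identity]
= NOT s AND NOT q   [distribution]

NOT s AND NOT q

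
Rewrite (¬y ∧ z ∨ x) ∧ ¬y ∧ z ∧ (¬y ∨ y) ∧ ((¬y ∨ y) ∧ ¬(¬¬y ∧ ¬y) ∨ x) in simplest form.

(¬y ∧ z ∨ x) ∧ ¬y ∧ z ∧ (¬y ∨ y) ∧ ((¬y ∨ y) ∧ ¬(¬¬y ∧ ¬y) ∨ x)
= (¬y ∧ z ∨ x) ∧ ¬y ∧ z ∧ (¬y ∨ y) ∧ ((¬y ∨ y) ∧ (¬y ∨ y) ∨ x)   (De Morgan)
= (¬y ∧ z ∨ x) ∧ ¬y ∧ z ∧ (¬y ∨ y) ∧ (¬y ∨ y ∨ x)   (complement / identity)
= (¬y ∧ z ∨ x) ∧ ¬y ∧ z ∧ (¬y ∨ y)   (absorption)
= (¬y ∧ z ∨ x) ∧ ¬y ∧ z   (complement / identity)
= ¬y ∧ z   (absorption)

¬y ∧ z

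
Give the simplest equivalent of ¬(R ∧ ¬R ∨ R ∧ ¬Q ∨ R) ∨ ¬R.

¬(R ∧ ¬R ∨ R ∧ ¬Q ∨ R) ∨ ¬R
= ¬(R ∧ ¬Q ∨ R) ∨ ¬R   [complement / identity]
= ¬R ∨ ¬R   [absorption]
= ¬R   [idempotence]

¬R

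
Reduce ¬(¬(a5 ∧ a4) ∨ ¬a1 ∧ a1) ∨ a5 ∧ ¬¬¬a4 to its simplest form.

¬(¬(a5 ∧ a4) ∨ ¬a1 ∧ a1) ∨ a5 ∧ ¬¬¬a4
= ¬¬(a5 ∧ a4) ∨ a5 ∧ ¬¬¬a4   — complement / identity
= ¬¬(a5 ∧ a4) ∨ a5 ∧ ¬a4   — double negation
= a5 ∧ a4 ∨ a5 ∧ ¬a4   — double negation
= a5   — distribution

a5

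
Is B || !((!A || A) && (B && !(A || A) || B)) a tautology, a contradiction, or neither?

B || !((!A || A) && (B && !(A || A) || B))
= B || !((!A || A) && (B && !A || B))   — idempotence
= B || !(B && !A || B)   — complement / identity
= B || !B   — absorption
= true   — complement

tautology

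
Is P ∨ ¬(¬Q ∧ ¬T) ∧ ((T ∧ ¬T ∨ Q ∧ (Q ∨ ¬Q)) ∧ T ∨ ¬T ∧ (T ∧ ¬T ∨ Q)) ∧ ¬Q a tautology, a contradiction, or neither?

neither

P ∨ ¬(¬Q ∧ ¬T) ∧ ((T ∧ ¬T ∨ Q ∧ (Q ∨ ¬Q)) ∧ T ∨ ¬T ∧ (T ∧ ¬T ∨ Q)) ∧ ¬Q
= P ∨ ¬(¬Q ∧ ¬T) ∧ ((T ∧ ¬T ∨ Q) ∧ T ∨ ¬T ∧ (T ∧ ¬T ∨ Q)) ∧ ¬Q
= P ∨ ¬(¬Q ∧ ¬T) ∧ (T ∧ ¬T ∨ Q) ∧ ¬Q
= P ∨ ¬(¬Q ∧ ¬T) ∧ Q ∧ ¬Q
= P ∨ (Q ∨ T) ∧ Q ∧ ¬Q
= P ∨ Q ∧ ¬Q
= P
This depends on P, so it is not a constant.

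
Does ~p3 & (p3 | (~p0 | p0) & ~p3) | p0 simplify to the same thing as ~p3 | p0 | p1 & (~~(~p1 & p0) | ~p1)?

E1: ~p3 & (p3 | (~p0 | p0) & ~p3) | p0
    = ~p3 & (p3 | ~p3) | p0
    = ~p3 | p0
E2: ~p3 | p0 | p1 & (~~(~p1 & p0) | ~p1)
    = ~p3 | p0 | p1 & (~p1 & p0 | ~p1)
    = ~p3 | p0 | p1 & ~p1
    = ~p3 | p0
Both reduce to ~p3 | p0, so they are equivalent.

Yes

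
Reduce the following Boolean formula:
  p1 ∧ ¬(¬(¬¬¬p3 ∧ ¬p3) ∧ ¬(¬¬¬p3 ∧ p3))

p1 ∧ ¬(¬(¬¬¬p3 ∧ ¬p3) ∧ ¬(¬¬¬p3 ∧ p3))
= p1 ∧ (¬¬¬p3 ∧ ¬p3 ∨ ¬¬¬p3 ∧ p3)   (De Morgan)
= p1 ∧ ¬¬¬p3   (distribution)
= p1 ∧ ¬p3   (double negation)

p1 ∧ ¬p3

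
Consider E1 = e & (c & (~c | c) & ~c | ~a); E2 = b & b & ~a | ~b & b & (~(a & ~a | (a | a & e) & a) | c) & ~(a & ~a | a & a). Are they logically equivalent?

E1: e & (c & (~c | c) & ~c | ~a)
    = e & (c & ~c | ~a)   — complement / identity
    = e & ~a   — complement / identity
E2: b & b & ~a | ~b & b & (~(a & ~a | (a | a & e) & a) | c) & ~(a & ~a | a & a)
    = b & b & ~a | ~b & b & (~(a & ~a | a & a) | c) & ~(a & ~a | a & a)   — absorption
    = b & b & ~a | ~b & b & ~(a & ~a | a & a)   — absorption
    = b & b & ~a | ~b & b & ~a   — distribution
    = b & ~a   — distribution
These differ: at a=0, b=1, c=1, e=0, E1 = 0 but E2 = 1.

No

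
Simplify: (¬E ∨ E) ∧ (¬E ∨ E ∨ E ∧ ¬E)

(¬E ∨ E) ∧ (¬E ∨ E ∨ E ∧ ¬E)
= (¬E ∨ E) ∧ (¬E ∨ E)
= ¬E ∨ E
= True

True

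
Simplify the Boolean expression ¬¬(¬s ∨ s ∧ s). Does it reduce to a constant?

¬¬(¬s ∨ s ∧ s)
= ¬s ∨ s ∧ s   (double negation)
= ¬s ∨ s   (idempotence)
= True   (complement)

True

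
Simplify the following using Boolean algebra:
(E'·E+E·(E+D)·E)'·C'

E'·C'

(E'·E+E·(E+D)·E)'·C'
= (E'·E+E·E)'·C'   — absorption
= E'·C'   — distribution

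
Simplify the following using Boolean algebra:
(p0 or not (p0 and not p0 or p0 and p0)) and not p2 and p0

(p0 or not (p0 and not p0 or p0 and p0)) and not p2 and p0
= (p0 or not p0) and not p2 and p0
= not p2 and p0

not p2 and p0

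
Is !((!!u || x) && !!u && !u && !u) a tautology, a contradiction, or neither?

!((!!u || x) && !!u && !u && !u)
= !(!!u && !u && !u)
= !(!!u && !u)
= !u || u
= true

tautology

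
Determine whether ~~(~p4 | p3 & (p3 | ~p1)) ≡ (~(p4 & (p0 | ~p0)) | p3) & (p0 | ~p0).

E1: ~~(~p4 | p3 & (p3 | ~p1))
    = ~p4 | p3 & (p3 | ~p1)   — double negation
    = ~p4 | p3   — absorption
E2: (~(p4 & (p0 | ~p0)) | p3) & (p0 | ~p0)
    = (~p4 | p3) & (p0 | ~p0)   — complement / identity
    = ~p4 | p3   — complement / identity
Both reduce to ~p4 | p3, so they are equivalent.

Yes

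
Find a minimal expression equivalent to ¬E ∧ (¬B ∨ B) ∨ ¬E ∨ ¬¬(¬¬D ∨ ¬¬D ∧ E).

¬E ∨ D

¬E ∧ (¬B ∨ B) ∨ ¬E ∨ ¬¬(¬¬D ∨ ¬¬D ∧ E)
= ¬E ∧ (¬B ∨ B) ∨ ¬E ∨ ¬¬¬¬D
= ¬E ∧ (¬B ∨ B) ∨ ¬E ∨ ¬¬D
= ¬E ∨ ¬E ∨ ¬¬D
= ¬E ∨ ¬E ∨ D
= ¬E ∨ D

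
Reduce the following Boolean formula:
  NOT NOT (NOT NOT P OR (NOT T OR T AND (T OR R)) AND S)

P OR S

NOT NOT (NOT NOT P OR (NOT T OR T AND (T OR R)) AND S)
= NOT NOT (NOT NOT P OR (NOT T OR T) AND S)
= NOT NOT (NOT NOT P OR S)
= NOT NOT (P OR S)
= P OR S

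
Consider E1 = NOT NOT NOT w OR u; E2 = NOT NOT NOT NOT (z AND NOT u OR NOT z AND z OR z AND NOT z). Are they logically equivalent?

No

E1: NOT NOT NOT w OR u
    = NOT w OR u   [double negation]
E2: NOT NOT NOT NOT (z AND NOT u OR NOT z AND z OR z AND NOT z)
    = NOT NOT (z AND NOT u OR NOT z AND z OR z AND NOT z)   [double negation]
    = NOT NOT (z AND NOT u OR z AND NOT z)   [complement / identity]
    = NOT NOT (z AND NOT u)   [complement / identity]
    = z AND NOT u   [double negation]
These differ: at u=1, w=0, z=0, E1 = 1 but E2 = 0.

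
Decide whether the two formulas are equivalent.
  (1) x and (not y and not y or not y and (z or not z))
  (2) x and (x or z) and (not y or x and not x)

E1: x and (not y and not y or not y and (z or not z))
    = x and (not y and not y or not y)
    = x and (not y or not y)
    = x and not y
E2: x and (x or z) and (not y or x and not x)
    = x and (not y or x and not x)
    = x and not y
Both reduce to x and not y, so they are equivalent.

Yes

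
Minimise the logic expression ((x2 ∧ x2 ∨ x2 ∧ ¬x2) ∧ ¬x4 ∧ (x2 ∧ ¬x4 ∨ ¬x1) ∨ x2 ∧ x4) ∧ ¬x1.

((x2 ∧ x2 ∨ x2 ∧ ¬x2) ∧ ¬x4 ∧ (x2 ∧ ¬x4 ∨ ¬x1) ∨ x2 ∧ x4) ∧ ¬x1
= (x2 ∧ ¬x4 ∧ (x2 ∧ ¬x4 ∨ ¬x1) ∨ x2 ∧ x4) ∧ ¬x1   — distribution
= (x2 ∧ ¬x4 ∨ x2 ∧ x4) ∧ ¬x1   — absorption
= x2 ∧ ¬x1   — distribution

x2 ∧ ¬x1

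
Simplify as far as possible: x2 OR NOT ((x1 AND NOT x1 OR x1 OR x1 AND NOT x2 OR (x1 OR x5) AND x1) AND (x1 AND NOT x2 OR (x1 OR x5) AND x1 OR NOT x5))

x2 OR NOT x1

x2 OR NOT ((x1 AND NOT x1 OR x1 OR x1 AND NOT x2 OR (x1 OR x5) AND x1) AND (x1 AND NOT x2 OR (x1 OR x5) AND x1 OR NOT x5))
= x2 OR NOT ((x1 OR x1 AND NOT x2 OR (x1 OR x5) AND x1) AND (x1 AND NOT x2 OR (x1 OR x5) AND x1 OR NOT x5))
= x2 OR NOT (x1 AND NOT x2 OR (x1 OR x5) AND x1 OR x1 AND NOT x5)
= x2 OR NOT (x1 AND NOT x2 OR x1 OR x1 AND NOT x5)
= x2 OR NOT (x1 OR x1 AND NOT x5)
= x2 OR NOT x1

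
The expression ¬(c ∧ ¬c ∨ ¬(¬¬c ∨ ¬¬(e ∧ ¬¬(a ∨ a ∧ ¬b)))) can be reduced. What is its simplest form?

¬(c ∧ ¬c ∨ ¬(¬¬c ∨ ¬¬(e ∧ ¬¬(a ∨ a ∧ ¬b))))
= ¬(c ∧ ¬c ∨ ¬(¬¬c ∨ ¬¬(e ∧ (a ∨ a ∧ ¬b))))   [double negation]
= ¬(c ∧ ¬c ∨ ¬c ∧ ¬(e ∧ (a ∨ a ∧ ¬b)))   [De Morgan]
= ¬(¬c ∧ ¬(e ∧ (a ∨ a ∧ ¬b)))   [complement / identity]
= c ∨ e ∧ (a ∨ a ∧ ¬b)   [De Morgan]
= c ∨ e ∧ a   [absorption]

c ∨ e ∧ a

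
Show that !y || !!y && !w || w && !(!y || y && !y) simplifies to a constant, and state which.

!y || !!y && !w || w && !(!y || y && !y)
= !y || !!y && !w || w && !!y
= !y || !!y
= !y || y
= true

true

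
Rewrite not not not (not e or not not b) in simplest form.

not not not (not e or not not b)
= not (not e or not not b)   [double negation]
= e and not b   [De Morgan]

e and not b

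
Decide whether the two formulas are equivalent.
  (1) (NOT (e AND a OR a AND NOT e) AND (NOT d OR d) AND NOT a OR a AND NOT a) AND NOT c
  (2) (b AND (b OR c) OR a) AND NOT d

No

E1: (NOT (e AND a OR a AND NOT e) AND (NOT d OR d) AND NOT a OR a AND NOT a) AND NOT c
    = (NOT a AND (NOT d OR d) AND NOT a OR a AND NOT a) AND NOT c   (distribution)
    = (NOT a AND NOT a OR a AND NOT a) AND NOT c   (complement / identity)
    = NOT a AND NOT c   (distribution)
E2: (b AND (b OR c) OR a) AND NOT d
    = (b OR a) AND NOT d   (absorption)
These differ: at a=1, b=0, c=1, d=0, e=0, E1 = 0 but E2 = 1.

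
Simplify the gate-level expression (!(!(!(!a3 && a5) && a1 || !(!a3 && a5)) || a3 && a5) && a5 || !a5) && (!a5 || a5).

(!(!(!(!a3 && a5) && a1 || !(!a3 && a5)) || a3 && a5) && a5 || !a5) && (!a5 || a5)
= !(!(!(!a3 && a5) && a1 || !(!a3 && a5)) || a3 && a5) && a5 || !a5
= !(!!(!a3 && a5) || a3 && a5) && a5 || !a5
= !(!a3 && a5 || a3 && a5) && a5 || !a5
= !a5 && a5 || !a5
= !a5

!a5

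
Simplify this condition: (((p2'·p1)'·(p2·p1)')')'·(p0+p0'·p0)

p1'·p0

(((p2'·p1)'·(p2·p1)')')'·(p0+p0'·p0)
= (((p2'·p1)'·(p2·p1)')')'·p0
= (p2'·p1+p2·p1)'·p0
= p1'·p0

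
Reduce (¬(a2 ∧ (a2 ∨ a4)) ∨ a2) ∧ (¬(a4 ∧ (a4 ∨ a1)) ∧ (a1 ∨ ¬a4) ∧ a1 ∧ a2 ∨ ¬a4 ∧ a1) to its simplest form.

(¬(a2 ∧ (a2 ∨ a4)) ∨ a2) ∧ (¬(a4 ∧ (a4 ∨ a1)) ∧ (a1 ∨ ¬a4) ∧ a1 ∧ a2 ∨ ¬a4 ∧ a1)
= (¬a2 ∨ a2) ∧ (¬(a4 ∧ (a4 ∨ a1)) ∧ (a1 ∨ ¬a4) ∧ a1 ∧ a2 ∨ ¬a4 ∧ a1)
= ¬(a4 ∧ (a4 ∨ a1)) ∧ (a1 ∨ ¬a4) ∧ a1 ∧ a2 ∨ ¬a4 ∧ a1
= ¬(a4 ∧ (a4 ∨ a1)) ∧ a1 ∧ a2 ∨ ¬a4 ∧ a1
= ¬a4 ∧ a1 ∧ a2 ∨ ¬a4 ∧ a1
= ¬a4 ∧ a1

¬a4 ∧ a1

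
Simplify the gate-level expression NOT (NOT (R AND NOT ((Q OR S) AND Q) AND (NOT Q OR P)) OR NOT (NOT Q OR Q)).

NOT (NOT (R AND NOT ((Q OR S) AND Q) AND (NOT Q OR P)) OR NOT (NOT Q OR Q))
= NOT (NOT (R AND NOT Q AND (NOT Q OR P)) OR NOT (NOT Q OR Q))   [absorption]
= NOT (NOT (R AND NOT Q) OR NOT (NOT Q OR Q))   [absorption]
= R AND NOT Q AND (NOT Q OR Q)   [De Morgan]
= R AND NOT Q   [complement / identity]

R AND NOT Q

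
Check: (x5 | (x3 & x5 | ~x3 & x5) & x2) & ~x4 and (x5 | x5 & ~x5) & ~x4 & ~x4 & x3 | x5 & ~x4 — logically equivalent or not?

E1: (x5 | (x3 & x5 | ~x3 & x5) & x2) & ~x4
    = (x5 | x5 & x2) & ~x4   [distribution]
    = x5 & ~x4   [absorption]
E2: (x5 | x5 & ~x5) & ~x4 & ~x4 & x3 | x5 & ~x4
    = (x5 | x5 & ~x5) & ~x4 & x3 | x5 & ~x4   [idempotence]
    = x5 & ~x4 & x3 | x5 & ~x4   [complement / identity]
    = x5 & ~x4   [absorption]
Both reduce to x5 & ~x4, so they are equivalent.

Yes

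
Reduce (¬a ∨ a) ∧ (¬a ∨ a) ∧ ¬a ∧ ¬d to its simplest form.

(¬a ∨ a) ∧ (¬a ∨ a) ∧ ¬a ∧ ¬d
= (¬a ∨ a) ∧ ¬a ∧ ¬d   — complement / identity
= ¬a ∧ ¬d   — complement / identity

¬a ∧ ¬d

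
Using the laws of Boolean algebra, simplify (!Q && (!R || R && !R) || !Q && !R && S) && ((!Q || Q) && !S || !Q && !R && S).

!Q && !R

(!Q && (!R || R && !R) || !Q && !R && S) && ((!Q || Q) && !S || !Q && !R && S)
= (!Q && (!R || R && !R) || !Q && !R && S) && (!S || !Q && !R && S)   [complement / identity]
= (!Q && !R || !Q && !R && S) && (!S || !Q && !R && S)   [complement / identity]
= !Q && !R && !S || !Q && !R && S   [distribution]
= !Q && !R   [distribution]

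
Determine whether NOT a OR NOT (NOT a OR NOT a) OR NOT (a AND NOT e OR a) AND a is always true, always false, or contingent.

NOT a OR NOT (NOT a OR NOT a) OR NOT (a AND NOT e OR a) AND a
= NOT a OR NOT (NOT a OR NOT a) OR NOT a AND a
= NOT a OR a AND a OR NOT a AND a
= NOT a OR a
= TRUE

always true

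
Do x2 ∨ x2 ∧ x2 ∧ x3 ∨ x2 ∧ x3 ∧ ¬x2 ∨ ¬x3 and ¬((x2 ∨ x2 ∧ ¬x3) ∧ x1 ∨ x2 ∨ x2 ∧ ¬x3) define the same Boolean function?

E1: x2 ∨ x2 ∧ x2 ∧ x3 ∨ x2 ∧ x3 ∧ ¬x2 ∨ ¬x3
    = x2 ∨ x2 ∧ x3 ∨ ¬x3
    = x2 ∨ ¬x3
E2: ¬((x2 ∨ x2 ∧ ¬x3) ∧ x1 ∨ x2 ∨ x2 ∧ ¬x3)
    = ¬(x2 ∨ x2 ∧ ¬x3)
    = ¬x2
These differ: at x1=1, x2=1, x3=0, E1 = 1 but E2 = 0.

No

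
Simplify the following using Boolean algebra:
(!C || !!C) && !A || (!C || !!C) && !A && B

(!C || !!C) && !A || (!C || !!C) && !A && B
= (!C || !!C) && !A   (absorption)
= (!C || C) && !A   (double negation)
= !A   (complement / identity)

!A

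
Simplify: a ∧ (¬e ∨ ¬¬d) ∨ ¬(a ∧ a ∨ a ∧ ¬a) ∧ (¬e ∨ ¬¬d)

a ∧ (¬e ∨ ¬¬d) ∨ ¬(a ∧ a ∨ a ∧ ¬a) ∧ (¬e ∨ ¬¬d)
= a ∧ (¬e ∨ ¬¬d) ∨ ¬a ∧ (¬e ∨ ¬¬d)   — distribution
= ¬e ∨ ¬¬d   — distribution
= ¬e ∨ d   — double negation

¬e ∨ d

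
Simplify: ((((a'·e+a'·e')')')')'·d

a'·d

((((a'·e+a'·e')')')')'·d
= ((a'·e+a'·e')')'·d   (double negation)
= ((a')')'·d   (distribution)
= a'·d   (double negation)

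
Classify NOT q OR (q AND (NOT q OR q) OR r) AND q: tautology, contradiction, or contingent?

NOT q OR (q AND (NOT q OR q) OR r) AND q
= NOT q OR (q OR r) AND q   — complement / identity
= NOT q OR q   — absorption
= TRUE   — complement

tautology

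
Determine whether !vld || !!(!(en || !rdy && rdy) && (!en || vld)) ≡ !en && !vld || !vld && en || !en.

E1: !vld || !!(!(en || !rdy && rdy) && (!en || vld))
    = !vld || !!(!en && (!en || vld))   [complement / identity]
    = !vld || !en && (!en || vld)   [double negation]
    = !vld || !en   [absorption]
E2: !en && !vld || !vld && en || !en
    = !vld || !en   [distribution]
Both reduce to !vld || !en, so they are equivalent.

Yes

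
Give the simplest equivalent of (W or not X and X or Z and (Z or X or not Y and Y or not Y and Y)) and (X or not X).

W or Z

(W or not X and X or Z and (Z or X or not Y and Y or not Y and Y)) and (X or not X)
= W or not X and X or Z and (Z or X or not Y and Y or not Y and Y)   (complement / identity)
= W or not X and X or Z and (Z or X or not Y and Y)   (complement / identity)
= W or not X and X or Z and (Z or X)   (complement / identity)
= W or Z and (Z or X)   (complement / identity)
= W or Z   (absorption)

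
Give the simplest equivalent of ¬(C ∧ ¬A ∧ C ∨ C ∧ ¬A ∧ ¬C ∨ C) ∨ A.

¬C ∨ A

¬(C ∧ ¬A ∧ C ∨ C ∧ ¬A ∧ ¬C ∨ C) ∨ A
= ¬(C ∧ ¬A ∨ C) ∨ A
= ¬C ∨ A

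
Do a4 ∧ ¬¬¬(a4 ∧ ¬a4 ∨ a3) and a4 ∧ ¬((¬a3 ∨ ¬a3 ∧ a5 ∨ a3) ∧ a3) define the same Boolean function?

Yes

E1: a4 ∧ ¬¬¬(a4 ∧ ¬a4 ∨ a3)
    = a4 ∧ ¬¬¬a3   (complement / identity)
    = a4 ∧ ¬a3   (double negation)
E2: a4 ∧ ¬((¬a3 ∨ ¬a3 ∧ a5 ∨ a3) ∧ a3)
    = a4 ∧ ¬((¬a3 ∨ a3) ∧ a3)   (absorption)
    = a4 ∧ ¬a3   (complement / identity)
Both reduce to a4 ∧ ¬a3, so they are equivalent.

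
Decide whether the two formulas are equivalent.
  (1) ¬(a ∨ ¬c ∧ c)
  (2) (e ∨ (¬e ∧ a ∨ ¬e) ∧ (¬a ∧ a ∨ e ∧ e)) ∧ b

No

E1: ¬(a ∨ ¬c ∧ c)
    = ¬a   (complement / identity)
E2: (e ∨ (¬e ∧ a ∨ ¬e) ∧ (¬a ∧ a ∨ e ∧ e)) ∧ b
    = (e ∨ ¬e ∧ (¬a ∧ a ∨ e ∧ e)) ∧ b   (absorption)
    = (e ∨ ¬e ∧ e ∧ e) ∧ b   (complement / identity)
    = (e ∨ ¬e ∧ e) ∧ b   (idempotence)
    = e ∧ b   (complement / identity)
These differ: at a=1, b=1, c=0, e=1, E1 = 0 but E2 = 1.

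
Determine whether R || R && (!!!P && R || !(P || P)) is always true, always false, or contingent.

R || R && (!!!P && R || !(P || P))
= R || R && (!P && R || !(P || P))   — double negation
= R || R && (!P && R || !P)   — idempotence
= R || R && !P   — absorption
= R   — absorption
This depends on R, so it is not a constant.

contingent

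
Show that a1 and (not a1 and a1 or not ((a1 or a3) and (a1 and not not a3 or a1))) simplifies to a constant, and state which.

a1 and (not a1 and a1 or not ((a1 or a3) and (a1 and not not a3 or a1)))
= a1 and not ((a1 or a3) and (a1 and not not a3 or a1))   [complement / identity]
= a1 and not ((a1 or a3) and (a1 and a3 or a1))   [double negation]
= a1 and not ((a1 or a3) and a1)   [absorption]
= a1 and not a1   [absorption]
= False   [complement]

False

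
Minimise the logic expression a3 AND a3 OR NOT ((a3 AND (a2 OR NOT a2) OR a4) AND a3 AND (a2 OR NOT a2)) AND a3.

a3

a3 AND a3 OR NOT ((a3 AND (a2 OR NOT a2) OR a4) AND a3 AND (a2 OR NOT a2)) AND a3
= a3 AND a3 OR NOT (a3 AND (a2 OR NOT a2)) AND a3
= a3 AND a3 OR NOT a3 AND a3
= a3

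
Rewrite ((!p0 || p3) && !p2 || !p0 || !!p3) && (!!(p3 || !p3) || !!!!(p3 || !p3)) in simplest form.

((!p0 || p3) && !p2 || !p0 || !!p3) && (!!(p3 || !p3) || !!!!(p3 || !p3))
= ((!p0 || p3) && !p2 || !p0 || !!p3) && (!!(p3 || !p3) || !!(p3 || !p3))   [double negation]
= ((!p0 || p3) && !p2 || !p0 || p3) && (!!(p3 || !p3) || !!(p3 || !p3))   [double negation]
= (!p0 || p3) && (!!(p3 || !p3) || !!(p3 || !p3))   [absorption]
= (!p0 || p3) && !!(p3 || !p3)   [idempotence]
= (!p0 || p3) && (p3 || !p3)   [double negation]
= !p0 || p3   [complement / identity]

!p0 || p3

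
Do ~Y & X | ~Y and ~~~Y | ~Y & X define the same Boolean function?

E1: ~Y & X | ~Y
    = ~Y   — absorption
E2: ~~~Y | ~Y & X
    = ~Y | ~Y & X   — double negation
    = ~Y   — absorption
Both reduce to ~Y, so they are equivalent.

Yes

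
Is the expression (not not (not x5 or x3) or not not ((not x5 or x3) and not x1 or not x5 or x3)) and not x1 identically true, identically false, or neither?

neither

(not not (not x5 or x3) or not not ((not x5 or x3) and not x1 or not x5 or x3)) and not x1
= (not not (not x5 or x3) or not not (not x5 or x3)) and not x1   [absorption]
= not not (not x5 or x3) and not x1   [idempotence]
= (not x5 or x3) and not x1   [double negation]
This depends on x1, x3, x5, so it is not a constant.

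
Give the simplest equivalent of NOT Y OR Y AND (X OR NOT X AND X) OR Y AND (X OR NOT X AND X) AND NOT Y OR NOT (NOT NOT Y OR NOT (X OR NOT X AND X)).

NOT Y OR Y AND (X OR NOT X AND X) OR Y AND (X OR NOT X AND X) AND NOT Y OR NOT (NOT NOT Y OR NOT (X OR NOT X AND X))
= NOT Y OR Y AND (X OR NOT X AND X) OR NOT (NOT NOT Y OR NOT (X OR NOT X AND X))   (absorption)
= NOT Y OR Y AND (X OR NOT X AND X) OR NOT Y AND (X OR NOT X AND X)   (De Morgan)
= NOT Y OR X OR NOT X AND X   (distribution)
= NOT Y OR X   (complement / identity)

NOT Y OR X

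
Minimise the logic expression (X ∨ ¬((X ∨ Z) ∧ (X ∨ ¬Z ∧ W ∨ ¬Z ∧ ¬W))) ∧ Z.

Z

(X ∨ ¬((X ∨ Z) ∧ (X ∨ ¬Z ∧ W ∨ ¬Z ∧ ¬W))) ∧ Z
= (X ∨ ¬(X ∨ Z ∧ (¬Z ∧ W ∨ ¬Z ∧ ¬W))) ∧ Z
= (X ∨ ¬(X ∨ Z ∧ ¬Z)) ∧ Z
= (X ∨ ¬X) ∧ Z
= Z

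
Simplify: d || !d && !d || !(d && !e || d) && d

true

d || !d && !d || !(d && !e || d) && d
= d || !d && !d || !d && d   [absorption]
= d || !d   [distribution]
= true   [complement]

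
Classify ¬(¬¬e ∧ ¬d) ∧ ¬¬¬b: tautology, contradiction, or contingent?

contingent

¬(¬¬e ∧ ¬d) ∧ ¬¬¬b
= (¬e ∨ d) ∧ ¬¬¬b   — De Morgan
= (¬e ∨ d) ∧ ¬b   — double negation
This depends on b, d, e, so it is not a constant.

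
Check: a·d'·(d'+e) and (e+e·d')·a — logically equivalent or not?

E1: a·d'·(d'+e)
    = a·d'   (absorption)
E2: (e+e·d')·a
    = e·a   (absorption)
These differ: at a=1, d=0, e=0, E1 = 1 but E2 = 0.

No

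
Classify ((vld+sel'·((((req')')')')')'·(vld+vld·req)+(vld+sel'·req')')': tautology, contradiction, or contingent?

((vld+sel'·((((req')')')')')'·(vld+vld·req)+(vld+sel'·req')')'
= ((vld+sel'·((req')')')'·(vld+vld·req)+(vld+sel'·req')')'   — double negation
= ((vld+sel'·req')'·(vld+vld·req)+(vld+sel'·req')')'   — double negation
= ((vld+sel'·req')'·vld+(vld+sel'·req')')'   — absorption
= ((vld+sel'·req')')'   — absorption
= vld+sel'·req'   — double negation
This depends on req, sel, vld, so it is not a constant.

contingent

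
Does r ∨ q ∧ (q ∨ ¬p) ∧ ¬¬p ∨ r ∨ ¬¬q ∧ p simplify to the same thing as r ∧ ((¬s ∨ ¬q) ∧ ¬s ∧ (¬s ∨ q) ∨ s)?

E1: r ∨ q ∧ (q ∨ ¬p) ∧ ¬¬p ∨ r ∨ ¬¬q ∧ p
    = r ∨ q ∧ ¬¬p ∨ r ∨ ¬¬q ∧ p   (absorption)
    = r ∨ q ∧ ¬¬p ∨ r ∨ q ∧ p   (double negation)
    = r ∨ q ∧ p ∨ r ∨ q ∧ p   (double negation)
    = r ∨ q ∧ p   (idempotence)
E2: r ∧ ((¬s ∨ ¬q) ∧ ¬s ∧ (¬s ∨ q) ∨ s)
    = r ∧ (¬s ∧ (¬s ∨ q) ∨ s)   (absorption)
    = r ∧ (¬s ∨ s)   (absorption)
    = r   (complement / identity)
These differ: at p=1, q=1, r=0, s=1, E1 = 1 but E2 = 0.

No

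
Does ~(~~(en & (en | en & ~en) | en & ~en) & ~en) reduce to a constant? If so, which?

yes, True

~(~~(en & (en | en & ~en) | en & ~en) & ~en)
= ~(en & (en | en & ~en) | en & ~en) | en   [De Morgan]
= ~(en & en | en & ~en) | en   [complement / identity]
= ~en | en   [distribution]
= 1   [complement]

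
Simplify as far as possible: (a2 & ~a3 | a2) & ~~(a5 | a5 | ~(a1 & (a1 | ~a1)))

a2 & (a5 | ~a1)

(a2 & ~a3 | a2) & ~~(a5 | a5 | ~(a1 & (a1 | ~a1)))
= (a2 & ~a3 | a2) & ~~(a5 | ~(a1 & (a1 | ~a1)))
= (a2 & ~a3 | a2) & (a5 | ~(a1 & (a1 | ~a1)))
= a2 & (a5 | ~(a1 & (a1 | ~a1)))
= a2 & (a5 | ~a1)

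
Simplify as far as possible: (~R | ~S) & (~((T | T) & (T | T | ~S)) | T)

(~R | ~S) & (~((T | T) & (T | T | ~S)) | T)
= (~R | ~S) & (~((T | T) & (T | ~S)) | T)   [idempotence]
= (~R | ~S) & (~(T | T & ~S) | T)   [distribution]
= (~R | ~S) & (~T | T)   [absorption]
= ~R | ~S   [complement / identity]

~R | ~S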